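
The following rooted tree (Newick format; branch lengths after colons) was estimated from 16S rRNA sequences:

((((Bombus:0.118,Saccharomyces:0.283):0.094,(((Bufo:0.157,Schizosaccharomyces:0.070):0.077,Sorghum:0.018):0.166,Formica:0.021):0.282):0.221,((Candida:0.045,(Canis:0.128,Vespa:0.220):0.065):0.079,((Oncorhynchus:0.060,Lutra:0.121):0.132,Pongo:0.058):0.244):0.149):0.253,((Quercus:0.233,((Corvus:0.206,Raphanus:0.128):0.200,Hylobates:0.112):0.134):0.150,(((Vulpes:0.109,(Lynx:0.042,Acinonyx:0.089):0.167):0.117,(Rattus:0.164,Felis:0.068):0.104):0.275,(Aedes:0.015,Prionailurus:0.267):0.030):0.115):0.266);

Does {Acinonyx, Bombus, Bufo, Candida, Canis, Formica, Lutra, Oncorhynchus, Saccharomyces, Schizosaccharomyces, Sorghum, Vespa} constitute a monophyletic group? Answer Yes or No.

No

The MRCA of the listed taxa is the root, so the smallest clade containing them is the whole tree.
That clade also contains Aedes, Corvus, Felis, Hylobates, Lynx, Pongo, Prionailurus, Quercus, Raphanus, Rattus, Vulpes, which are not in the proposed group, so the group is not monophyletic.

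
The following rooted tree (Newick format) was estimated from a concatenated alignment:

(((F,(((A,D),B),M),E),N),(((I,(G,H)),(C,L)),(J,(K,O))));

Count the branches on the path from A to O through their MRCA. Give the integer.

10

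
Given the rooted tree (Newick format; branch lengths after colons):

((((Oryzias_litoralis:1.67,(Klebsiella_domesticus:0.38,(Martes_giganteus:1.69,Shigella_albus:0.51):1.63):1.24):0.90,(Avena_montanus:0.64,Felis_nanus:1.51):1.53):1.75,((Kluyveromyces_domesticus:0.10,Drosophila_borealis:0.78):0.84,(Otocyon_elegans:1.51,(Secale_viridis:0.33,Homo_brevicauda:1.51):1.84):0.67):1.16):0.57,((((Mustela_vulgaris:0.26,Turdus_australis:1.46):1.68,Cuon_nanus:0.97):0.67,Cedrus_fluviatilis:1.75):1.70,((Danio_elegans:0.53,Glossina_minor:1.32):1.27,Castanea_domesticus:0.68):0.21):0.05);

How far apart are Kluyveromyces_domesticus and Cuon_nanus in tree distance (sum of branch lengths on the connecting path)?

6.06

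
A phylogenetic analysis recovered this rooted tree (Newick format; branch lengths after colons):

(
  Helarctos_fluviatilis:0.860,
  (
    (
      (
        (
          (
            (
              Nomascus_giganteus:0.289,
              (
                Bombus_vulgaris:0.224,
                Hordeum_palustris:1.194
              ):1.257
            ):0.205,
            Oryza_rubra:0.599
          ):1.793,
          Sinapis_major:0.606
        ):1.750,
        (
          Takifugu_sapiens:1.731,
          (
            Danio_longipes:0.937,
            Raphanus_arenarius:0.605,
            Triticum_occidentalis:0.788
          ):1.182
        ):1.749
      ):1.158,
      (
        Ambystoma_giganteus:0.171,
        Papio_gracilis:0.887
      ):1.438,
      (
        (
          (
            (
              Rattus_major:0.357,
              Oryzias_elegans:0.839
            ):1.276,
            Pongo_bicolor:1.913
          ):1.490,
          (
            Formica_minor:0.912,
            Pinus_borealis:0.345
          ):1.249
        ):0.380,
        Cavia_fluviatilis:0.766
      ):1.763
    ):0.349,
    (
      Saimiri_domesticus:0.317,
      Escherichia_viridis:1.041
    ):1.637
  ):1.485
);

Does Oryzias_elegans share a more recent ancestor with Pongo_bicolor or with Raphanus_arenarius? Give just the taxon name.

Pongo_bicolor

The MRCA of Oryzias_elegans and Pongo_bicolor subtends ((Rattus_major,Oryzias_elegans),Pongo_bicolor) (3 taxa).
The MRCA of Oryzias_elegans and Raphanus_arenarius subtends (((((Nomascus_giganteus,(Bombus_vulgaris,Hordeum_palustris)),Oryza_rubra),Sinapis_major),(Takifugu_sapiens,(Danio_longipes,Raphanus_arenarius,Triticum_occidentalis))),(Ambystoma_giganteus,Papio_gracilis),((((Rattus_major,Oryzias_elegans),Pongo_bicolor),(Formica_minor,Pinus_borealis)),Cavia_fluviatilis)) (17 taxa).
The first is nested inside the second, so Oryzias_elegans shares a more recent common ancestor with Pongo_bicolor.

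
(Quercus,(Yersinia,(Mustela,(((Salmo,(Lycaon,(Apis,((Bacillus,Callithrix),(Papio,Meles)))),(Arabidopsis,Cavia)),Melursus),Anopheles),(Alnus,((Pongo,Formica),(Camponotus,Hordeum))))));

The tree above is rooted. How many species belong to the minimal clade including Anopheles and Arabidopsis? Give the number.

The MRCA of Anopheles and Arabidopsis is the node subtending (((Salmo,(Lycaon,(Apis,((Bacillus,Callithrix),(Papio,Meles)))),(Arabidopsis,Cavia)),Melursus),Anopheles).
That clade contains 11 terminal taxa: Anopheles, Apis, Arabidopsis, Bacillus, Callithrix, Cavia, Lycaon, Meles, Melursus, Papio, Salmo.

11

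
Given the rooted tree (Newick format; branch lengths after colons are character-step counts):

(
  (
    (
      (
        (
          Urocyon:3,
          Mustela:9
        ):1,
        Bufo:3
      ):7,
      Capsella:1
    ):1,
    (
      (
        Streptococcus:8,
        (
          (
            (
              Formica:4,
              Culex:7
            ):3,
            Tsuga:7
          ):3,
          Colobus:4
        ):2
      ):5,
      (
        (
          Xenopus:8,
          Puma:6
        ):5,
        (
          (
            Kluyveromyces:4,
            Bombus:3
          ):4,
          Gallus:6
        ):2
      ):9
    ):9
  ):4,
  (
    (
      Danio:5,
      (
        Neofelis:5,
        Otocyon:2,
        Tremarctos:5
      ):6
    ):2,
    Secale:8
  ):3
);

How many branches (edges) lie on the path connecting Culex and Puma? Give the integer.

8

The MRCA of Culex and Puma is the node subtending ((Streptococcus,(((Formica,Culex),Tsuga),Colobus)),((Xenopus,Puma),((Kluyveromyces,Bombus),Gallus))).
From Culex up to that node: 5 branches. From Puma up to the same node: 3 branches. Total: 5 + 3 = 8.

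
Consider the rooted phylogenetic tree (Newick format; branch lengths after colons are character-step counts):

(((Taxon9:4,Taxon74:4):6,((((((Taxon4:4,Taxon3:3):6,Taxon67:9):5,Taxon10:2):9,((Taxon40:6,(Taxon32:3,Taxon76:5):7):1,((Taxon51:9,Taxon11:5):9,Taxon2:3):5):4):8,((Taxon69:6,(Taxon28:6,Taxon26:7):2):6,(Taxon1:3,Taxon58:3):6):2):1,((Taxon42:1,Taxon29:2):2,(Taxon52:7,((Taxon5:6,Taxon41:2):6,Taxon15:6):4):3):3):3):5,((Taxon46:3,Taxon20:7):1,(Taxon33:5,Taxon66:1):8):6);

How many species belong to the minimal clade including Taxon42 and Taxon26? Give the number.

The MRCA of Taxon42 and Taxon26 is the node subtending ((((((Taxon4,Taxon3),Taxon67),Taxon10),((Taxon40,(Taxon32,Taxon76)),((Taxon51,Taxon11),Taxon2))),((Taxon69,(Taxon28,Taxon26)),(Taxon1,Taxon58))),((Taxon42,Taxon29),(Taxon52,((Taxon5,Taxon41),Taxon15)))).
That clade contains 21 terminal taxa: Taxon1, Taxon10, Taxon11, Taxon15, Taxon2, Taxon26, Taxon28, Taxon29, Taxon3, Taxon32, Taxon4, Taxon40, Taxon41, Taxon42, Taxon5, Taxon51, Taxon52, Taxon58, Taxon67, Taxon69, Taxon76.

21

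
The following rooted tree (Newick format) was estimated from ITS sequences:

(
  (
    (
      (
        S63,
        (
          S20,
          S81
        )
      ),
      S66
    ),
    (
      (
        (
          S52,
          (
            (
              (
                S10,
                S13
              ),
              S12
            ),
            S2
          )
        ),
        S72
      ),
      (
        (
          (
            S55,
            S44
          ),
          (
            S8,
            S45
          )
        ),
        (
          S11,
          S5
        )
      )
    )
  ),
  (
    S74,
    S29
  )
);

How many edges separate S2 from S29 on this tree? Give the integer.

8

The MRCA of S2 and S29 is the root of the tree.
From S2 up to that node: 6 branches. From S29 up to the same node: 2 branches. Total: 6 + 2 = 8.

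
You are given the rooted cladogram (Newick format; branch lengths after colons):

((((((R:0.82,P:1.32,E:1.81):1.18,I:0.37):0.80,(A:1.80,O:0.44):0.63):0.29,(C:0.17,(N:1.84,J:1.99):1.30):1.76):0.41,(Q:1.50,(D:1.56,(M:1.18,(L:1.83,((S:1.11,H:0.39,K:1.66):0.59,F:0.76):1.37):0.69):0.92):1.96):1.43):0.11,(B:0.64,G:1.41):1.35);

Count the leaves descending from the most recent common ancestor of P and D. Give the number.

The MRCA of P and D is the node subtending (((((R,P,E),I),(A,O)),(C,(N,J))),(Q,(D,(M,(L,((S,H,K),F)))))).
That clade contains 17 terminal taxa: A, C, D, E, F, H, I, J, K, L, M, N, O, P, Q, R, S.

17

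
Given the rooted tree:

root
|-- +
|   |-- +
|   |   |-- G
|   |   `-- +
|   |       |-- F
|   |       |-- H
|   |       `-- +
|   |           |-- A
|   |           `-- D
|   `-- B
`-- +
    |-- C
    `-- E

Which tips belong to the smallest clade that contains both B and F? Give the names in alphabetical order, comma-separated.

A, B, D, F, G, H

Tracing B: it sits inside ((G,(F,H,(A,D))),B).
Tracing F: it sits inside (F,H,(A,D)).
The smallest clade enclosing both is ((G,(F,H,(A,D))),B); the answer is its 6 terminal taxa in alphabetical order.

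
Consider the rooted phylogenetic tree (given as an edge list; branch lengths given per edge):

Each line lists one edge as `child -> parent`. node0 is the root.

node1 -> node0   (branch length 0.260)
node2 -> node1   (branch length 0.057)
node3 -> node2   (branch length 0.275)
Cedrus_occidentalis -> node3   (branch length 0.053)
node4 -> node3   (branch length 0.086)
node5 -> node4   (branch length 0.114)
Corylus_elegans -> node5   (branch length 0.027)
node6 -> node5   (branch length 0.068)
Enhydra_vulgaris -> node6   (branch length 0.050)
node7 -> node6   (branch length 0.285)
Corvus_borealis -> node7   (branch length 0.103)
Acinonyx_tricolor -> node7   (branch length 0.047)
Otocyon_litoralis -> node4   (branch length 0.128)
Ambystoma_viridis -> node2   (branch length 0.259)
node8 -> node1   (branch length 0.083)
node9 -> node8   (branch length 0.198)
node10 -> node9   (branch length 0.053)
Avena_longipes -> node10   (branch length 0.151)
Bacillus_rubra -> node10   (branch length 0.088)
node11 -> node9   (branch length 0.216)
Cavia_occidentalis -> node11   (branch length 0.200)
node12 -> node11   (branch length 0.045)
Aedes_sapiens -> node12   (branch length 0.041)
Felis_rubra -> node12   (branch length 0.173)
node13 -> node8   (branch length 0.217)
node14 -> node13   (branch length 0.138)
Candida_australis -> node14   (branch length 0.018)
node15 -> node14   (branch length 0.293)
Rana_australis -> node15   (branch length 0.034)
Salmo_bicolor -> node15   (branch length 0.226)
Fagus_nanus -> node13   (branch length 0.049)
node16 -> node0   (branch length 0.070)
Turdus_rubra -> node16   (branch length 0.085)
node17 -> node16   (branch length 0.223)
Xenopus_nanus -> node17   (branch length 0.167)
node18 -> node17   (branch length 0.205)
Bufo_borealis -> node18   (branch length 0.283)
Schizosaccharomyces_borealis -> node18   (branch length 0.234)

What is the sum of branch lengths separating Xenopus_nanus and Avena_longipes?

The path runs Xenopus_nanus → … → MRCA → … → Avena_longipes; the MRCA is the root of the tree.
Branch lengths along that path: 0.167 + 0.223 + 0.070 + 0.260 + 0.083 + 0.198 + 0.053 + 0.151 = 1.205.

1.205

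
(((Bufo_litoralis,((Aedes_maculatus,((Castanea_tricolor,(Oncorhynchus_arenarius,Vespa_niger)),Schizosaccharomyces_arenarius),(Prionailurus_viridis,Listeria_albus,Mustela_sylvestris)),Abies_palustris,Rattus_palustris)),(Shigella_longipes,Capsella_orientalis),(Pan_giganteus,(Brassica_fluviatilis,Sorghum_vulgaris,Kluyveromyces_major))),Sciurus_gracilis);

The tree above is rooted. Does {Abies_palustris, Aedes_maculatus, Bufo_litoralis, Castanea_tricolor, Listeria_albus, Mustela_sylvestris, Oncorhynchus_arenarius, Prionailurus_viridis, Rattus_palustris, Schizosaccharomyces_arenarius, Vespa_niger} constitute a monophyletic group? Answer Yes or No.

Yes

The most recent common ancestor of these taxa subtends (Bufo_litoralis,((Aedes_maculatus,((Castanea_tricolor,(Oncorhynchus_arenarius,Vespa_niger)),Schizosaccharomyces_arenarius),(Prionailurus_viridis,Listeria_albus,Mustela_sylvestris)),Abies_palustris,Rattus_palustris)).
That clade has exactly 11 tips — every listed taxon and nothing else — so the group is monophyletic.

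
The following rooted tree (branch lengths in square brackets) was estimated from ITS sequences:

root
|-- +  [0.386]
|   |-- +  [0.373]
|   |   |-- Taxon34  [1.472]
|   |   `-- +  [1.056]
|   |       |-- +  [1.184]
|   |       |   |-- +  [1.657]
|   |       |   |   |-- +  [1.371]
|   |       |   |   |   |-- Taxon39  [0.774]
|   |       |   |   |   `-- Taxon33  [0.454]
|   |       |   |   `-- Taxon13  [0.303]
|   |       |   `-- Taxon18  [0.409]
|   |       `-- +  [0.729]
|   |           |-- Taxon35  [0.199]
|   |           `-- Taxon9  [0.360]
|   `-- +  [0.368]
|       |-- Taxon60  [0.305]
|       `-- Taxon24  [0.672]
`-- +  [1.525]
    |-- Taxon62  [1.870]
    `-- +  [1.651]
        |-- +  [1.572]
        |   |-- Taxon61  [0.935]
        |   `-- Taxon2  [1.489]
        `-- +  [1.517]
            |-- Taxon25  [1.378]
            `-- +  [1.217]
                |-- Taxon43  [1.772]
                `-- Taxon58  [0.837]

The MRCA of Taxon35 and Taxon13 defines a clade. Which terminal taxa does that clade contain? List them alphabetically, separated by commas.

Tracing Taxon35: it sits inside (Taxon35,Taxon9).
Tracing Taxon13: it sits inside ((Taxon39,Taxon33),Taxon13).
The smallest clade enclosing both is ((((Taxon39,Taxon33),Taxon13),Taxon18),(Taxon35,Taxon9)); the answer is its 6 terminal taxa in alphabetical order.

Taxon13, Taxon18, Taxon33, Taxon35, Taxon39, Taxon9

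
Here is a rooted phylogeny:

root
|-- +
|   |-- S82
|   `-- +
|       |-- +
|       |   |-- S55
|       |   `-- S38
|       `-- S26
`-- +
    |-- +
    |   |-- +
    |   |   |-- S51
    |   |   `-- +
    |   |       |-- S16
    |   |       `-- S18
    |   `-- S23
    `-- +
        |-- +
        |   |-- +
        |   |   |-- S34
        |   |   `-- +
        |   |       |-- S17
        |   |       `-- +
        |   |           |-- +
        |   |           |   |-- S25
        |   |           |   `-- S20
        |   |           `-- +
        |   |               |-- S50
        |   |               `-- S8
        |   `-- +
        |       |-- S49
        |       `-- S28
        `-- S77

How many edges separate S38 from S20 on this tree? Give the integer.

The MRCA of S38 and S20 is the root of the tree.
From S38 up to that node: 4 branches. From S20 up to the same node: 8 branches. Total: 4 + 8 = 12.

12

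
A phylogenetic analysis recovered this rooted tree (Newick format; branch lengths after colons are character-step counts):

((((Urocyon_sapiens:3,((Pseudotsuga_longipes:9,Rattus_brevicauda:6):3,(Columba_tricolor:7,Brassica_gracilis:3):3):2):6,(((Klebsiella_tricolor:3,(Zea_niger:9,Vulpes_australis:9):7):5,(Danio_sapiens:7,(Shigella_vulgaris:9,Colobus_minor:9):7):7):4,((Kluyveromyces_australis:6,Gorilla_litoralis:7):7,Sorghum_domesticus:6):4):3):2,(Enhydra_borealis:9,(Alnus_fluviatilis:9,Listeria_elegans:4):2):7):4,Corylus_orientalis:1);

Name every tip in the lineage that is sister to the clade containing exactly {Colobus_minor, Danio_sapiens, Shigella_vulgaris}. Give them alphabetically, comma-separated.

Klebsiella_tricolor, Vulpes_australis, Zea_niger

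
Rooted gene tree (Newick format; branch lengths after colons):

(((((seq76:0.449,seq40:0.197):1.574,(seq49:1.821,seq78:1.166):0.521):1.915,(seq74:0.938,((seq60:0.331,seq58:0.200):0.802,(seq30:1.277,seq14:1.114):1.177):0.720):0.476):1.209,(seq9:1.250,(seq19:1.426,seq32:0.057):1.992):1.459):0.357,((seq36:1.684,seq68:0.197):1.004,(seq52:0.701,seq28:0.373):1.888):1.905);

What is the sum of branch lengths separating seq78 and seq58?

5.800

The path runs seq78 → … → MRCA → … → seq58; the MRCA is the node subtending (((seq76,seq40),(seq49,seq78)),(seq74,((seq60,seq58),(seq30,seq14)))).
Branch lengths along that path: 1.166 + 0.521 + 1.915 + 0.476 + 0.720 + 0.802 + 0.200 = 5.800.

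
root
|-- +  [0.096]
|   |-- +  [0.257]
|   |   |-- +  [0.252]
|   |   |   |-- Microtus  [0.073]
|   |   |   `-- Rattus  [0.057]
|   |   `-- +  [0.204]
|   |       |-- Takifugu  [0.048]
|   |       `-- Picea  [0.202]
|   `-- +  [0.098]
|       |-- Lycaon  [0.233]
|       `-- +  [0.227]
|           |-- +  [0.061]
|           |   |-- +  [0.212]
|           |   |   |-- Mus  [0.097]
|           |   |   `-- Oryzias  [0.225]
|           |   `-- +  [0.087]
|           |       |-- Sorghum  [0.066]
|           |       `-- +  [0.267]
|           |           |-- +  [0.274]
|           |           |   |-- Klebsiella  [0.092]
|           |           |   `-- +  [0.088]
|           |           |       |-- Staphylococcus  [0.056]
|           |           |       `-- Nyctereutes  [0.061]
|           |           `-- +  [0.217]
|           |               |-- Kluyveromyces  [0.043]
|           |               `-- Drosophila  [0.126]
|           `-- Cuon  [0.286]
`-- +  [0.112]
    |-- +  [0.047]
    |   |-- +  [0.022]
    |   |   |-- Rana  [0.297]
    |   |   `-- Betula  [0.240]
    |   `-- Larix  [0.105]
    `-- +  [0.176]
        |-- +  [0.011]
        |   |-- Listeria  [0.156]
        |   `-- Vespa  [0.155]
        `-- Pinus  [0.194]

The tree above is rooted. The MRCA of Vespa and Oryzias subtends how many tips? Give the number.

20

The MRCA of Vespa and Oryzias is the root, so the clade is the entire tree.
That clade contains 20 terminal taxa: Betula, Cuon, Drosophila, Klebsiella, Kluyveromyces, Larix, Listeria, Lycaon, Microtus, Mus, Nyctereutes, Oryzias, Picea, Pinus, Rana, Rattus, Sorghum, Staphylococcus, Takifugu, Vespa.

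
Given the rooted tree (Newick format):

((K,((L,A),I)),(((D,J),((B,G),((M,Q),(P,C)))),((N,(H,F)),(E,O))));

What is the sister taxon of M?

Q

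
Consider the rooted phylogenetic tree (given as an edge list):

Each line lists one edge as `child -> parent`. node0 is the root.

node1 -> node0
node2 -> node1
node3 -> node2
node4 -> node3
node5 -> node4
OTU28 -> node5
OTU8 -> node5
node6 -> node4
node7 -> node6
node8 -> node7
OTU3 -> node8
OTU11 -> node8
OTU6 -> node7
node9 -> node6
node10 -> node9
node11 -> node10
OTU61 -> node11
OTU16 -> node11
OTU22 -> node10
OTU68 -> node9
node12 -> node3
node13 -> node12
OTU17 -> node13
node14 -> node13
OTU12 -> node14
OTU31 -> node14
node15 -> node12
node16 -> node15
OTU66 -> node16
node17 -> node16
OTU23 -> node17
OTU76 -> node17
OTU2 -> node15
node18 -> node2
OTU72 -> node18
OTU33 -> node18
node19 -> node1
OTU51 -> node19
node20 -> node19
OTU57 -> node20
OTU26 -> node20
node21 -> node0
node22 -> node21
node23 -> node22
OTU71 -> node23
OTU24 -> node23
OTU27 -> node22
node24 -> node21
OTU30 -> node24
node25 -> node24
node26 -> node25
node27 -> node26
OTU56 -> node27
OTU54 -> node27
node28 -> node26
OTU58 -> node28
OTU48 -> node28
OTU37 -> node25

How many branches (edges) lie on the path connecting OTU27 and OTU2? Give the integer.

The MRCA of OTU27 and OTU2 is the root of the tree.
From OTU27 up to that node: 3 branches. From OTU2 up to the same node: 6 branches. Total: 3 + 6 = 9.

9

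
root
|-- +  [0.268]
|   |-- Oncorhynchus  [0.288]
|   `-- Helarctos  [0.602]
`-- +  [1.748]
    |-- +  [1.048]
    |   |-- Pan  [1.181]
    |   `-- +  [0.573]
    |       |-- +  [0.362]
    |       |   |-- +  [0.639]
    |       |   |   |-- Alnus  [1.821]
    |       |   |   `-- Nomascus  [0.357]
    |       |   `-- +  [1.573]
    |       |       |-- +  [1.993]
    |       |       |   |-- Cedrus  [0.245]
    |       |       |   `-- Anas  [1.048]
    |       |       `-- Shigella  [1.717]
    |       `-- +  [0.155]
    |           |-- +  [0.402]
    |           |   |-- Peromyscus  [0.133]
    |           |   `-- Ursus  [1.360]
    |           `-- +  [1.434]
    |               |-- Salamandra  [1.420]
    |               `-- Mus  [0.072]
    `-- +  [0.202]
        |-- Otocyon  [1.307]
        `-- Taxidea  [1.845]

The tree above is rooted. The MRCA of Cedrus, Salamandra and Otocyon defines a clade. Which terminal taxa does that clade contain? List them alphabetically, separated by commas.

Alnus, Anas, Cedrus, Mus, Nomascus, Otocyon, Pan, Peromyscus, Salamandra, Shigella, Taxidea, Ursus

Tracing Cedrus: it sits inside (Cedrus,Anas).
Tracing Salamandra: it sits inside (Salamandra,Mus).
Tracing Otocyon: it sits inside (Otocyon,Taxidea).
The smallest clade enclosing all 3 is ((Pan,(((Alnus,Nomascus),((Cedrus,Anas),Shigella)),((Peromyscus,Ursus),(Salamandra,Mus)))),(Otocyon,Taxidea)); the answer is its 12 terminal taxa in alphabetical order.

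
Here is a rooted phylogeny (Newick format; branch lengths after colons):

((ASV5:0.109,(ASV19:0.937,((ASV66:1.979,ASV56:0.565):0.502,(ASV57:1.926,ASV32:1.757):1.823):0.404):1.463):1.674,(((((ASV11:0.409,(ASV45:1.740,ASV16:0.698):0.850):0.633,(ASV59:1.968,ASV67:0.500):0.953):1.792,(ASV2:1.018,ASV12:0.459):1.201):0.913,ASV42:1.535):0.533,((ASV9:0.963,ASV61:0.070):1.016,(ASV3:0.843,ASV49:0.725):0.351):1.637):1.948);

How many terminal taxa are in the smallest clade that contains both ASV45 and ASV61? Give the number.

12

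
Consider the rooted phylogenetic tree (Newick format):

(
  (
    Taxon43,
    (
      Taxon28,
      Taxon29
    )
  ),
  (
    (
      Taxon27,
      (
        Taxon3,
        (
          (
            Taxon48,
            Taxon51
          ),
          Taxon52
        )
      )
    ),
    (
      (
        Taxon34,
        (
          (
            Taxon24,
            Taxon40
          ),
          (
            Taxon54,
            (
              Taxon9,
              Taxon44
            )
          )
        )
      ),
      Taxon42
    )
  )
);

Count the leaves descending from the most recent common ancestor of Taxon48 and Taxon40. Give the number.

The MRCA of Taxon48 and Taxon40 is the node subtending ((Taxon27,(Taxon3,((Taxon48,Taxon51),Taxon52))),((Taxon34,((Taxon24,Taxon40),(Taxon54,(Taxon9,Taxon44)))),Taxon42)).
That clade contains 12 terminal taxa: Taxon24, Taxon27, Taxon3, Taxon34, Taxon40, Taxon42, Taxon44, Taxon48, Taxon51, Taxon52, Taxon54, Taxon9.

12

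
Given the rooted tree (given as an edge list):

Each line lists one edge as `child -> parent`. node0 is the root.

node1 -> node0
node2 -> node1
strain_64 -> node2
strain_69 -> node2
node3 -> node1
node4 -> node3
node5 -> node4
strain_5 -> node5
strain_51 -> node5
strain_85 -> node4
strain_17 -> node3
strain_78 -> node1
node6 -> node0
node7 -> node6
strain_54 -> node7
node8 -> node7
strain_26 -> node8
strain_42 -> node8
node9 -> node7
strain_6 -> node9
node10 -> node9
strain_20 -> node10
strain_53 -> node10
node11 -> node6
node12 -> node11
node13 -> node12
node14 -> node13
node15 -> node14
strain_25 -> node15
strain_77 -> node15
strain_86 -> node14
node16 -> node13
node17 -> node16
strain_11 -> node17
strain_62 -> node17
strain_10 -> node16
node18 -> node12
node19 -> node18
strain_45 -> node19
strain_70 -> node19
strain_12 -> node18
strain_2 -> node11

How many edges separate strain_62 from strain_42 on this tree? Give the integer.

9

The MRCA of strain_62 and strain_42 is the node subtending ((strain_54,(strain_26,strain_42),(strain_6,(strain_20,strain_53))),(((((strain_25,strain_77),strain_86),((strain_11,strain_62),strain_10)),((strain_45,strain_70),strain_12)),strain_2)).
From strain_62 up to that node: 6 branches. From strain_42 up to the same node: 3 branches. Total: 6 + 3 = 9.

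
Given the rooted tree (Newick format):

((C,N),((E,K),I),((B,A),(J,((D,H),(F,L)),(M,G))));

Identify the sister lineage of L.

L attaches to the tree at the node subtending (F,L).
The other lineage descending from that same node — the sister group — is the single tip F.

F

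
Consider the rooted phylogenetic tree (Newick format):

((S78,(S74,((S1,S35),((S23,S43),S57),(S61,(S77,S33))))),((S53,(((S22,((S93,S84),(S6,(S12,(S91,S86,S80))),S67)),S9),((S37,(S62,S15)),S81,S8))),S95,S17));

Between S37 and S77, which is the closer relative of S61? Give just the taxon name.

S77

The MRCA of S61 and S77 subtends (S61,(S77,S33)) (3 taxa).
The MRCA of S61 and S37 is the root, subtending the entire tree (28 taxa).
The first is nested inside the second, so S61 shares a more recent common ancestor with S77.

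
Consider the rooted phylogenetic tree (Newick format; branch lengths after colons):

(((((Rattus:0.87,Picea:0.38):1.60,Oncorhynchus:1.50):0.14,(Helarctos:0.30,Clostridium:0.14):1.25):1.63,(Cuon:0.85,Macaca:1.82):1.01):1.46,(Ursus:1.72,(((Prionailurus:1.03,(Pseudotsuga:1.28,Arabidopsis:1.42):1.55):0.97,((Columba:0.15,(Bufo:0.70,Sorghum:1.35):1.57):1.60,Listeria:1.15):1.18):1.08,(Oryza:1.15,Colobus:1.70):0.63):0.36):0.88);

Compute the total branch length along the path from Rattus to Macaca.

7.07

The path runs Rattus → … → MRCA → … → Macaca; the MRCA is the node subtending ((((Rattus,Picea),Oncorhynchus),(Helarctos,Clostridium)),(Cuon,Macaca)).
Branch lengths along that path: 0.87 + 1.60 + 0.14 + 1.63 + 1.01 + 1.82 = 7.07.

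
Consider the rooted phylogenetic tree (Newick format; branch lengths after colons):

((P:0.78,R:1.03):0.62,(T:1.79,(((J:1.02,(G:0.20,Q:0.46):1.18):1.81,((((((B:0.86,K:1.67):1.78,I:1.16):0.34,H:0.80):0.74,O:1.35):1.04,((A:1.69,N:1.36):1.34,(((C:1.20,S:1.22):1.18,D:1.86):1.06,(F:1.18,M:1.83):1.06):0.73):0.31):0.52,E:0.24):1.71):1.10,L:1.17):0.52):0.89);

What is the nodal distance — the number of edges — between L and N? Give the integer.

The MRCA of L and N is the node subtending (((J,(G,Q)),((((((B,K),I),H),O),((A,N),(((C,S),D),(F,M)))),E)),L).
From L up to that node: 1 branch. From N up to the same node: 6 branches. Total: 1 + 6 = 7.

7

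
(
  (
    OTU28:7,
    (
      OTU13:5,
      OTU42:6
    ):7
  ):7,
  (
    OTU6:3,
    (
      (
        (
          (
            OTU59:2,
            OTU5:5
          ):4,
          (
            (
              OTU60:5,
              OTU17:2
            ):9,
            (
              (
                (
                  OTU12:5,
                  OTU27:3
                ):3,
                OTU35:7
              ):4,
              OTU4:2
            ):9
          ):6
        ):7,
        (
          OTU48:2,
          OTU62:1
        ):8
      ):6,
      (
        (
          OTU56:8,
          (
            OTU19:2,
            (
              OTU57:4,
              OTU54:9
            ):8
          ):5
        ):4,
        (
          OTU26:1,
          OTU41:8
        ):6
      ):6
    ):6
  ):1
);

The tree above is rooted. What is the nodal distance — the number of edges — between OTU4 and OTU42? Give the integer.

10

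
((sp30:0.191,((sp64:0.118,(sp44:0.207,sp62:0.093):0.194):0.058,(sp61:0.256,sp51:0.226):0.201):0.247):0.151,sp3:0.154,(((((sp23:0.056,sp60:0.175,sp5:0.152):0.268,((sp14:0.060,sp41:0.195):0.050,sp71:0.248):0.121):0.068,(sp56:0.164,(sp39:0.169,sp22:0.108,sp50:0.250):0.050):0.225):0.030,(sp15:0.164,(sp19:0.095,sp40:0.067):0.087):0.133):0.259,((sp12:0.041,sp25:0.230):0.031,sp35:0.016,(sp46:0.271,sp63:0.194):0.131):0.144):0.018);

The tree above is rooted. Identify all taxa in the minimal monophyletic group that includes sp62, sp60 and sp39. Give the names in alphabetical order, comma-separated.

sp12, sp14, sp15, sp19, sp22, sp23, sp25, sp3, sp30, sp35, sp39, sp40, sp41, sp44, sp46, sp5, sp50, sp51, sp56, sp60, sp61, sp62, sp63, sp64, sp71

Tracing sp62: it sits inside (sp44,sp62).
Tracing sp60: it sits inside (sp23,sp60,sp5).
Tracing sp39: it sits inside (sp39,sp22,sp50).
The smallest clade enclosing all 3 is the whole tree (their MRCA is the root), so the answer is all 25 tips in alphabetical order.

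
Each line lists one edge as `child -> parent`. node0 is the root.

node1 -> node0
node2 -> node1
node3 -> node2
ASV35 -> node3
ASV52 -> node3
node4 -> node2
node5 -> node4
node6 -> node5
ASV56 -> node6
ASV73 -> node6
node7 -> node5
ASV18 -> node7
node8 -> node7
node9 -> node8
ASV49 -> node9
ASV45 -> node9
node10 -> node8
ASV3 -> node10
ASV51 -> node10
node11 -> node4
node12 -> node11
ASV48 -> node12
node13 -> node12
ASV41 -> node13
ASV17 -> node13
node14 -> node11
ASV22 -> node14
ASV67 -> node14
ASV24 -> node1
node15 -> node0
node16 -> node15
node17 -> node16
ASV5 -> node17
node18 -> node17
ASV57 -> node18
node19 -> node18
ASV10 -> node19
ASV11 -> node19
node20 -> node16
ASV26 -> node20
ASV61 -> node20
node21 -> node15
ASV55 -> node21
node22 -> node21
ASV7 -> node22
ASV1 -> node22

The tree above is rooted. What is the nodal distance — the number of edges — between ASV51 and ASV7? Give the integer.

12

The MRCA of ASV51 and ASV7 is the root of the tree.
From ASV51 up to that node: 8 branches. From ASV7 up to the same node: 4 branches. Total: 8 + 4 = 12.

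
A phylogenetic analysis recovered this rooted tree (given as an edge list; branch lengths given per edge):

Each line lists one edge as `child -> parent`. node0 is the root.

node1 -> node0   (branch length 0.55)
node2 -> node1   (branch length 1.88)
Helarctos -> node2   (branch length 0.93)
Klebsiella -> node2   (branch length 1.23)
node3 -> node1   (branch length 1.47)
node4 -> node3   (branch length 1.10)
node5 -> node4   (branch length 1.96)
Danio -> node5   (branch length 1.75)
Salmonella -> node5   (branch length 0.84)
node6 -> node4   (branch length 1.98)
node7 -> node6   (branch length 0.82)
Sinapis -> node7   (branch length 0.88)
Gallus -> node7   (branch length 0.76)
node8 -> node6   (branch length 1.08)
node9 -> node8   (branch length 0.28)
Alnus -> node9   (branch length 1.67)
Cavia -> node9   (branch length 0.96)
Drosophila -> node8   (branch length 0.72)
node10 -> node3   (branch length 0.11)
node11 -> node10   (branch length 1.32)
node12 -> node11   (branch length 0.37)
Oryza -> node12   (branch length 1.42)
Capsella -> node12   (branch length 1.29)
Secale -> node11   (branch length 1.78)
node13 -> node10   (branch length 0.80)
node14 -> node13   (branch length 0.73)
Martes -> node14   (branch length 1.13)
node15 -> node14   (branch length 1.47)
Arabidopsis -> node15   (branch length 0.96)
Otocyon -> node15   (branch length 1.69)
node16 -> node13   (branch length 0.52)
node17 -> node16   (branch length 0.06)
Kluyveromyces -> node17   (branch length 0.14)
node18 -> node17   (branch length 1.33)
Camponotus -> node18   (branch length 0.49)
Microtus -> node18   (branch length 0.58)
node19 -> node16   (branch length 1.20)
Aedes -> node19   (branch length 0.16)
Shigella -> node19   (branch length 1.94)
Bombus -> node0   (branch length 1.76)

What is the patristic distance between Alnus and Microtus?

The path runs Alnus → … → MRCA → … → Microtus; the MRCA is the node subtending (((Danio,Salmonella),((Sinapis,Gallus),((Alnus,Cavia),Drosophila))),(((Oryza,Capsella),Secale),((Martes,(Arabidopsis,Otocyon)),((Kluyveromyces,(Camponotus,Microtus)),(Aedes,Shigella))))).
Branch lengths along that path: 1.67 + 0.28 + 1.08 + 1.98 + 1.10 + 0.11 + 0.80 + 0.52 + 0.06 + 1.33 + 0.58 = 9.51.

9.51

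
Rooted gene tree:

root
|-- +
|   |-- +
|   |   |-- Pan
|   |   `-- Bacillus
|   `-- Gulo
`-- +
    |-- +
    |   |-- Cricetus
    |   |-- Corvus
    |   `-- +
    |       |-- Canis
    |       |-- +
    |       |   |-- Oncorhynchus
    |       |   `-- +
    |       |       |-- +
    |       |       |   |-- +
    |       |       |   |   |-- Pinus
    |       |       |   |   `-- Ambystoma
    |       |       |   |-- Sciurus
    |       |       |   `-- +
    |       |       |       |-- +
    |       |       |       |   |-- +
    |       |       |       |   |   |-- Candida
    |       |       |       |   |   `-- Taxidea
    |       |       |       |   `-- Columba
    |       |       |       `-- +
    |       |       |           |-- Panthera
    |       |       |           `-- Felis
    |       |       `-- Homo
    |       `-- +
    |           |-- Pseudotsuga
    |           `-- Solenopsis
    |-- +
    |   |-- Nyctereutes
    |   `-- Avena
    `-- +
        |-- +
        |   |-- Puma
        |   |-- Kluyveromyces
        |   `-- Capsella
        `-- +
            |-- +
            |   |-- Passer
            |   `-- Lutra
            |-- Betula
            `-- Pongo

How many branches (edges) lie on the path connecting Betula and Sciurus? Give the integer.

9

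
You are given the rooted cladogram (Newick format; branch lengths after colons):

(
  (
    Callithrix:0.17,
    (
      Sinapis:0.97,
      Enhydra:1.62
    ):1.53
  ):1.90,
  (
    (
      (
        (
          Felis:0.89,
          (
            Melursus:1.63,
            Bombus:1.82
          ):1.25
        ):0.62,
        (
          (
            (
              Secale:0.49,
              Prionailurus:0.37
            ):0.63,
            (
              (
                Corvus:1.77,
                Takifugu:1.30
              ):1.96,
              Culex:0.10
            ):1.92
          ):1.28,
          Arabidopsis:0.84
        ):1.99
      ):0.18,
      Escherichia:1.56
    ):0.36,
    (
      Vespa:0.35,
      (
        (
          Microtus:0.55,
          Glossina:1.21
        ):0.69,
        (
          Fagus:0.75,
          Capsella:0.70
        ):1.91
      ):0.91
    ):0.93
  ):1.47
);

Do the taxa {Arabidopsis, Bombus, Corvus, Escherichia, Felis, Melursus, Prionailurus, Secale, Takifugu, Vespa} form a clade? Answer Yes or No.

No

The MRCA of the listed taxa subtends ((((Felis,(Melursus,Bombus)),(((Secale,Prionailurus),((Corvus,Takifugu),Culex)),Arabidopsis)),Escherichia),(Vespa,((Microtus,Glossina),(Fagus,Capsella)))).
That clade also contains Capsella, Culex, Fagus, Glossina, Microtus, which are not in the proposed group, so the group is not monophyletic.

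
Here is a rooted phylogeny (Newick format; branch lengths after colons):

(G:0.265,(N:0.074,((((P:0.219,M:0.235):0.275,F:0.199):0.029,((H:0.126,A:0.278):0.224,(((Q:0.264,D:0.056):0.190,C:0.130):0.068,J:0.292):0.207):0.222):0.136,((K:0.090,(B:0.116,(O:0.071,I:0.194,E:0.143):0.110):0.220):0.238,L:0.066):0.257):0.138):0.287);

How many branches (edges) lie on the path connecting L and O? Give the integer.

The MRCA of L and O is the node subtending ((K,(B,(O,I,E))),L).
From L up to that node: 1 branch. From O up to the same node: 4 branches. Total: 1 + 4 = 5.

5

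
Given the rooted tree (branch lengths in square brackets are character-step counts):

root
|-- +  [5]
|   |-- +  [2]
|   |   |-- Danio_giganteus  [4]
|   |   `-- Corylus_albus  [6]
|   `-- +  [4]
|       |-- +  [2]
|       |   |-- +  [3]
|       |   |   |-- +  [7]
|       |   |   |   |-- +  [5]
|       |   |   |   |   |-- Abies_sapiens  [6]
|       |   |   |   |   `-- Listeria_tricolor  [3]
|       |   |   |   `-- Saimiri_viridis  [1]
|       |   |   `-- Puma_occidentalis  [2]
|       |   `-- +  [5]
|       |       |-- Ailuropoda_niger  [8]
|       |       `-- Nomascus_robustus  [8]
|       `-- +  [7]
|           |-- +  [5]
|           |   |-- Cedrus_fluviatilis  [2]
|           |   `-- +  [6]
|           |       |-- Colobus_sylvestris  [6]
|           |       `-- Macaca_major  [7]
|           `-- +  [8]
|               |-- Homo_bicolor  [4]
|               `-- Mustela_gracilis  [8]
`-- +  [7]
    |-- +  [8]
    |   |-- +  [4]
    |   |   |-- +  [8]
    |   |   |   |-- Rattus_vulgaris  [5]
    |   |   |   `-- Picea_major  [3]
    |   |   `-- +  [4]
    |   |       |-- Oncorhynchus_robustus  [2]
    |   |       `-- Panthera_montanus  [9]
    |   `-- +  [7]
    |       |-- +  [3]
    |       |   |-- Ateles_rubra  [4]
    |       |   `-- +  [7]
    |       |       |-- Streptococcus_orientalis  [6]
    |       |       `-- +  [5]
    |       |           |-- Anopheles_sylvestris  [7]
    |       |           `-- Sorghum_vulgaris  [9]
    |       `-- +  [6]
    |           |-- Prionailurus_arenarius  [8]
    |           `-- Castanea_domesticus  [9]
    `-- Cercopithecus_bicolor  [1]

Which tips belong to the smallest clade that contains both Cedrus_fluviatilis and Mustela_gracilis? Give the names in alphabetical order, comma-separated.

Cedrus_fluviatilis, Colobus_sylvestris, Homo_bicolor, Macaca_major, Mustela_gracilis

Tracing Cedrus_fluviatilis: it sits inside (Cedrus_fluviatilis,(Colobus_sylvestris,Macaca_major)).
Tracing Mustela_gracilis: it sits inside (Homo_bicolor,Mustela_gracilis).
The smallest clade enclosing both is ((Cedrus_fluviatilis,(Colobus_sylvestris,Macaca_major)),(Homo_bicolor,Mustela_gracilis)); the answer is its 5 terminal taxa in alphabetical order.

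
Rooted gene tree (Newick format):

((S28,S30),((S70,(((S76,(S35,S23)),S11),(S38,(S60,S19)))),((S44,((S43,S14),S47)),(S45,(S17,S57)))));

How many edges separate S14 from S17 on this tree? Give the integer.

The MRCA of S14 and S17 is the node subtending ((S44,((S43,S14),S47)),(S45,(S17,S57))).
From S14 up to that node: 4 branches. From S17 up to the same node: 3 branches. Total: 4 + 3 = 7.

7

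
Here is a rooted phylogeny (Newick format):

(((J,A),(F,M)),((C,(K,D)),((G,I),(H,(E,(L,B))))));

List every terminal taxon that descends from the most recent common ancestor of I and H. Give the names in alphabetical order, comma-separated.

Tracing I: it sits inside (G,I).
Tracing H: it sits inside (H,(E,(L,B))).
The smallest clade enclosing both is ((G,I),(H,(E,(L,B)))); the answer is its 6 terminal taxa in alphabetical order.

B, E, G, H, I, L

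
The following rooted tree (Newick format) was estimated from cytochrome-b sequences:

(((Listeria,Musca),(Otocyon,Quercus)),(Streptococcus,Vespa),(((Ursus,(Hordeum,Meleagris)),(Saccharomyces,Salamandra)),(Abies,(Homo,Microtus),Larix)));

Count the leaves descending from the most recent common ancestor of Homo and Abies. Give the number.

The MRCA of Homo and Abies is the node subtending (Abies,(Homo,Microtus),Larix).
That clade contains 4 terminal taxa: Abies, Homo, Larix, Microtus.

4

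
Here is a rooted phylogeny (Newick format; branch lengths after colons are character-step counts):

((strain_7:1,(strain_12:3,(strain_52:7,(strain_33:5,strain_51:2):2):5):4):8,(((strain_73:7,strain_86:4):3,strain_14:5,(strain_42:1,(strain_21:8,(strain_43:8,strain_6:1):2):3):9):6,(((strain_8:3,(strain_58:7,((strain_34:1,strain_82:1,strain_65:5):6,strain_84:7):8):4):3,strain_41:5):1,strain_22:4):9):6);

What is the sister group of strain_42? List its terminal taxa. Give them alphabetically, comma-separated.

strain_21, strain_43, strain_6

strain_42 attaches to the tree at the node subtending (strain_42,(strain_21,(strain_43,strain_6))).
The other lineage descending from that same node — the sister group — is (strain_21,(strain_43,strain_6)); its 3 tips in alphabetical order are the answer.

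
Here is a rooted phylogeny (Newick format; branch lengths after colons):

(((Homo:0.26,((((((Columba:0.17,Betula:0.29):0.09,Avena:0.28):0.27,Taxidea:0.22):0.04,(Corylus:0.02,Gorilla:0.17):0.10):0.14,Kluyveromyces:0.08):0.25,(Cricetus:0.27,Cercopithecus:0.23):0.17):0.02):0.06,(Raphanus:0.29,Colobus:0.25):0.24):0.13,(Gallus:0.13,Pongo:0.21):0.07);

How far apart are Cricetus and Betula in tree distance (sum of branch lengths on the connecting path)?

1.52

The path runs Cricetus → … → MRCA → … → Betula; the MRCA is the node subtending ((((((Columba,Betula),Avena),Taxidea),(Corylus,Gorilla)),Kluyveromyces),(Cricetus,Cercopithecus)).
Branch lengths along that path: 0.27 + 0.17 + 0.25 + 0.14 + 0.04 + 0.27 + 0.09 + 0.29 = 1.52.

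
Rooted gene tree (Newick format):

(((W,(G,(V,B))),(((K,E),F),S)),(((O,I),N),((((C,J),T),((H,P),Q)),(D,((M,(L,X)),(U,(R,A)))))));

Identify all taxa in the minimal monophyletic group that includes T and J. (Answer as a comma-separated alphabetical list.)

Tracing T: it sits inside ((C,J),T).
Tracing J: it sits inside (C,J).
The smallest clade enclosing both is ((C,J),T); the answer is its 3 terminal taxa in alphabetical order.

C, J, T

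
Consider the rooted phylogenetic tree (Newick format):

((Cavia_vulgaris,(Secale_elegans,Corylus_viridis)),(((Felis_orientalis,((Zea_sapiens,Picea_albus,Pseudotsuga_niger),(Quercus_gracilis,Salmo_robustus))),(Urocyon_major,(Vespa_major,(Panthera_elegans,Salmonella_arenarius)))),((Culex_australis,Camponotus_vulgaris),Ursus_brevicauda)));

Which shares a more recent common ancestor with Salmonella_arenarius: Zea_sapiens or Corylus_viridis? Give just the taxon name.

Zea_sapiens

The MRCA of Salmonella_arenarius and Zea_sapiens subtends ((Felis_orientalis,((Zea_sapiens,Picea_albus,Pseudotsuga_niger),(Quercus_gracilis,Salmo_robustus))),(Urocyon_major,(Vespa_major,(Panthera_elegans,Salmonella_arenarius)))) (10 taxa).
The MRCA of Salmonella_arenarius and Corylus_viridis is the root, subtending the entire tree (16 taxa).
The first is nested inside the second, so Salmonella_arenarius shares a more recent common ancestor with Zea_sapiens.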